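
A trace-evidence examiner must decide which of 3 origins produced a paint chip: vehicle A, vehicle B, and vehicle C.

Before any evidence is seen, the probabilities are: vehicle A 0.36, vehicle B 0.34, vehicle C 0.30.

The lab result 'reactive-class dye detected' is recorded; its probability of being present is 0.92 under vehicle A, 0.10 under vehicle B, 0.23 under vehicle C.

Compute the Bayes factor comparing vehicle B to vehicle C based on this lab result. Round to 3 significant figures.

0.435

Likelihood of this lab result under each hypothesis:
  vehicle B: 0.1
  vehicle C: 0.23
Bayes factor = 0.1 / 0.23 ≈ 0.435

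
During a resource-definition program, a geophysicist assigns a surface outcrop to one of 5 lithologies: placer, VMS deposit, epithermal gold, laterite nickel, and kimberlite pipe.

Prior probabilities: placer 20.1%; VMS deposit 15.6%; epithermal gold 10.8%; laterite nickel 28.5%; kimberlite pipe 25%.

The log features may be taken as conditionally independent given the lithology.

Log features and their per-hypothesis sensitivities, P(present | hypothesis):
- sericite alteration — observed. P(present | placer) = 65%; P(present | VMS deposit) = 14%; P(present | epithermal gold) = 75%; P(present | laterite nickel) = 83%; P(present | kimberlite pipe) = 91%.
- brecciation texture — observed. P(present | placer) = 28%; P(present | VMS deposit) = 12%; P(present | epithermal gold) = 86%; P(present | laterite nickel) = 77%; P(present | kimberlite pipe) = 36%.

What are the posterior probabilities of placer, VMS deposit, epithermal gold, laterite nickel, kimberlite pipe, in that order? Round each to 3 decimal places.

0.098, 0.007, 0.187, 0.488, 0.220

By Bayes' rule with conditional independence, the unnormalized weight for each hypothesis is prior × ∏ likelihoods:
  placer: 0.201 × 0.65 × 0.28 = 0.036582
  VMS deposit: 0.156 × 0.14 × 0.12 = 0.0026208
  epithermal gold: 0.108 × 0.75 × 0.86 = 0.06966
  laterite nickel: 0.285 × 0.83 × 0.77 = 0.18214
  kimberlite pipe: 0.250 × 0.91 × 0.36 = 0.0819
Normalizing constant Z = 0.036582 + 0.0026208 + 0.06966 + 0.18214 + 0.0819 = 0.37291.
P(placer | evidence) = 0.036582 / 0.37291 ≈ 0.098
P(VMS deposit | evidence) = 0.0026208 / 0.37291 ≈ 0.007
P(epithermal gold | evidence) = 0.06966 / 0.37291 ≈ 0.187
P(laterite nickel | evidence) = 0.18214 / 0.37291 ≈ 0.488
P(kimberlite pipe | evidence) = 0.0819 / 0.37291 ≈ 0.220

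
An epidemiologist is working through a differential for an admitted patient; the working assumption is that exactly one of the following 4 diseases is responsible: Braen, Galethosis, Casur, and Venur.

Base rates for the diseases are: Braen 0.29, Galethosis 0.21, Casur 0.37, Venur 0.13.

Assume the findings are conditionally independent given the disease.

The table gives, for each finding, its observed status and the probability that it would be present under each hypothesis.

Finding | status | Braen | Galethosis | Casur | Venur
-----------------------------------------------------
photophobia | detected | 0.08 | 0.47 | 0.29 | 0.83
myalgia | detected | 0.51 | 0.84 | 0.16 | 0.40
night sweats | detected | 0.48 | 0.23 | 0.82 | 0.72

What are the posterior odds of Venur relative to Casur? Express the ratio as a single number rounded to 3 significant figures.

2.21

Unnormalized posterior weight (prior times the finding likelihoods) for each of the two hypotheses:
  Venur: 0.13 × 0.83 × 0.40 × 0.72 = 0.031075
  Casur: 0.37 × 0.29 × 0.16 × 0.82 = 0.014078
Odds(Venur : Casur) = 0.031075 / 0.014078 ≈ 2.21.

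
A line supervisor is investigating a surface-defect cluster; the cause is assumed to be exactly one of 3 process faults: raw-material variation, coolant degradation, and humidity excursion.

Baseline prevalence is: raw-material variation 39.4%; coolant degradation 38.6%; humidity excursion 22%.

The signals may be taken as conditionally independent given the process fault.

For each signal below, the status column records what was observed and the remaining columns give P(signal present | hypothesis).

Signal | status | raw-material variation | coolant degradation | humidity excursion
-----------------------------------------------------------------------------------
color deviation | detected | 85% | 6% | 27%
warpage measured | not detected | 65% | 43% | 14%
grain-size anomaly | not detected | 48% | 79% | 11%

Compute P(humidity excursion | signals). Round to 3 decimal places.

0.416

By Bayes' rule with conditional independence, the unnormalized weight for each hypothesis is prior × ∏ likelihoods (using 1 − P(present | H) for each absent signal):
  raw-material variation: 0.394 × 0.85 × (1 − 0.65) × (1 − 0.48) = 0.060952
  coolant degradation: 0.386 × 0.06 × (1 − 0.43) × (1 − 0.79) = 0.0027723
  humidity excursion: 0.220 × 0.27 × (1 − 0.14) × (1 − 0.11) = 0.045465
Normalizing constant Z = 0.060952 + 0.0027723 + 0.045465 = 0.10919.
P(humidity excursion | evidence) = 0.045465 / 0.10919 ≈ 0.416.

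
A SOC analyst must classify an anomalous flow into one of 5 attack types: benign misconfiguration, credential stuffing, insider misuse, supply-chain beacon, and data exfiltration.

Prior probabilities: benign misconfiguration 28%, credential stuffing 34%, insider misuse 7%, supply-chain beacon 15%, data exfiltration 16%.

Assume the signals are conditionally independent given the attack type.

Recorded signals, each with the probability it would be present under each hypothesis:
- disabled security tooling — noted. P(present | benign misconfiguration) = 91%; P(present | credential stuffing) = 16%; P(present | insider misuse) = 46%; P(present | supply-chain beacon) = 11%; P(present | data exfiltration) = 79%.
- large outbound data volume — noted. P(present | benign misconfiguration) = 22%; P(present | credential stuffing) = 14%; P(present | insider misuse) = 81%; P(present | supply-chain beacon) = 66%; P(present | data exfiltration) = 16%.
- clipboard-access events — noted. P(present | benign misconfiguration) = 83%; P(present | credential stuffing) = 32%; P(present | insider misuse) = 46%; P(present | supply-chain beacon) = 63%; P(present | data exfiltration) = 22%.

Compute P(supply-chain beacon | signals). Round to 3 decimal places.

0.095

For each hypothesis, the unnormalized posterior weight is prior × product of the signal likelihoods:
  benign misconfiguration: 0.28 × 0.91 × 0.22 × 0.83 = 0.046526
  credential stuffing: 0.34 × 0.16 × 0.14 × 0.32 = 0.0024371
  insider misuse: 0.07 × 0.46 × 0.81 × 0.46 = 0.011998
  supply-chain beacon: 0.15 × 0.11 × 0.66 × 0.63 = 0.0068607
  data exfiltration: 0.16 × 0.79 × 0.16 × 0.22 = 0.0044493
Normalizing constant Z = 0.046526 + 0.0024371 + 0.011998 + 0.0068607 + 0.0044493 = 0.072271.
P(supply-chain beacon | evidence) = 0.0068607 / 0.072271 ≈ 0.095.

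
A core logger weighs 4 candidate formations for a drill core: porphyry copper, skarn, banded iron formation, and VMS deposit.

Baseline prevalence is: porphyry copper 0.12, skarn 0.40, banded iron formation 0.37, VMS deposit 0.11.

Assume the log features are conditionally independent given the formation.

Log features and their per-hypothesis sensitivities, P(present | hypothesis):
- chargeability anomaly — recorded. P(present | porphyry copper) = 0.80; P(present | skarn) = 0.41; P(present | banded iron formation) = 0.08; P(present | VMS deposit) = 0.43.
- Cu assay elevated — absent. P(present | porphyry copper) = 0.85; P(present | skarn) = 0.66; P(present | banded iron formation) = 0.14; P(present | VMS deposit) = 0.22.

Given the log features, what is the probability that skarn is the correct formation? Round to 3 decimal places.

By Bayes' rule with conditional independence, the unnormalized weight for each hypothesis is prior × ∏ likelihoods (using 1 − P(present | H) for each absent log feature):
  porphyry copper: 0.12 × 0.80 × (1 − 0.85) = 0.0144
  skarn: 0.40 × 0.41 × (1 − 0.66) = 0.05576
  banded iron formation: 0.37 × 0.08 × (1 − 0.14) = 0.025456
  VMS deposit: 0.11 × 0.43 × (1 − 0.22) = 0.036894
Marginal likelihood of the evidence = 0.13251.
P(skarn | evidence) = 0.05576 / 0.13251 ≈ 0.421.

0.421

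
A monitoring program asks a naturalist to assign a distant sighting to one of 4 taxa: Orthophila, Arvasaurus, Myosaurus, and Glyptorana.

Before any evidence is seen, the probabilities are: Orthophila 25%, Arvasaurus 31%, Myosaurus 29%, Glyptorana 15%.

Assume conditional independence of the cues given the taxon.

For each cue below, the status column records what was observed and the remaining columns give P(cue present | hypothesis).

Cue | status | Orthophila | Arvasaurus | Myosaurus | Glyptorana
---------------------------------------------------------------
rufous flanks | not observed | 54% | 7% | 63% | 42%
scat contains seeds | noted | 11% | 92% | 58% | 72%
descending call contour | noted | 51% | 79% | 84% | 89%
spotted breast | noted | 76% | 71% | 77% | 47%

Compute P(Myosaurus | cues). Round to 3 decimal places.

Multiply each prior by the joint likelihood of the cue pattern (using 1 − P(present | H) for each absent cue):
  Orthophila: 0.25 × (1 − 0.54) × 0.11 × 0.51 × 0.76 = 0.0049031
  Arvasaurus: 0.31 × (1 − 0.07) × 0.92 × 0.79 × 0.71 = 0.14877
  Myosaurus: 0.29 × (1 − 0.63) × 0.58 × 0.84 × 0.77 = 0.040253
  Glyptorana: 0.15 × (1 − 0.42) × 0.72 × 0.89 × 0.47 = 0.026202
Normalizing constant Z = 0.0049031 + 0.14877 + 0.040253 + 0.026202 = 0.22013.
P(Myosaurus | evidence) = 0.040253 / 0.22013 ≈ 0.183.

0.183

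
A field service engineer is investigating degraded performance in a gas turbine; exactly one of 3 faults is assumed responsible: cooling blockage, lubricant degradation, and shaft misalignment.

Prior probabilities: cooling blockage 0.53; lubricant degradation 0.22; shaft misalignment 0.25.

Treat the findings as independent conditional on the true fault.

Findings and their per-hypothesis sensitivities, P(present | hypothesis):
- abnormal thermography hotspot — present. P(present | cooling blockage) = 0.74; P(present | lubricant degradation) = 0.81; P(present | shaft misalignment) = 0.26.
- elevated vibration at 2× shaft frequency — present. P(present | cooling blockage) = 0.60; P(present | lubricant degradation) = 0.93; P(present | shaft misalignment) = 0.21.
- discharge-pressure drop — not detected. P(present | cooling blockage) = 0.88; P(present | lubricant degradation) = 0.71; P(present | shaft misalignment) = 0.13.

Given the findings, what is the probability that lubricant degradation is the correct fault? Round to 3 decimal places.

By Bayes' rule with conditional independence, the unnormalized weight for each hypothesis is prior × ∏ likelihoods (using 1 − P(present | H) for each absent finding):
  cooling blockage: 0.53 × 0.74 × 0.60 × (1 − 0.88) = 0.028238
  lubricant degradation: 0.22 × 0.81 × 0.93 × (1 − 0.71) = 0.048061
  shaft misalignment: 0.25 × 0.26 × 0.21 × (1 − 0.13) = 0.011876
The unnormalized weights sum to 0.088174.
P(lubricant degradation | evidence) = 0.048061 / 0.088174 ≈ 0.545.

0.545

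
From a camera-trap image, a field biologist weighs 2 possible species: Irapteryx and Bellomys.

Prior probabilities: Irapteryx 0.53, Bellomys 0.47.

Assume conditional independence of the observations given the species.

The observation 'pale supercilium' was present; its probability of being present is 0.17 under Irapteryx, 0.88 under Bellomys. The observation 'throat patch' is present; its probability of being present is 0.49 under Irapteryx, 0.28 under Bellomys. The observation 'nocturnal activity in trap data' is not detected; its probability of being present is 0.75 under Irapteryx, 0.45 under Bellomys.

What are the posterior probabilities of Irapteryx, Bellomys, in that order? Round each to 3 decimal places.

0.148, 0.852

Multiply each prior by the joint likelihood of the evidence pattern (using 1 − P(present | H) for each absent observation):
  Irapteryx: 0.53 × 0.17 × 0.49 × (1 − 0.75) = 0.011037
  Bellomys: 0.47 × 0.88 × 0.28 × (1 − 0.45) = 0.063694
The unnormalized weights sum to 0.074732.
P(Irapteryx | evidence) = 0.011037 / 0.074732 ≈ 0.148
P(Bellomys | evidence) = 0.063694 / 0.074732 ≈ 0.852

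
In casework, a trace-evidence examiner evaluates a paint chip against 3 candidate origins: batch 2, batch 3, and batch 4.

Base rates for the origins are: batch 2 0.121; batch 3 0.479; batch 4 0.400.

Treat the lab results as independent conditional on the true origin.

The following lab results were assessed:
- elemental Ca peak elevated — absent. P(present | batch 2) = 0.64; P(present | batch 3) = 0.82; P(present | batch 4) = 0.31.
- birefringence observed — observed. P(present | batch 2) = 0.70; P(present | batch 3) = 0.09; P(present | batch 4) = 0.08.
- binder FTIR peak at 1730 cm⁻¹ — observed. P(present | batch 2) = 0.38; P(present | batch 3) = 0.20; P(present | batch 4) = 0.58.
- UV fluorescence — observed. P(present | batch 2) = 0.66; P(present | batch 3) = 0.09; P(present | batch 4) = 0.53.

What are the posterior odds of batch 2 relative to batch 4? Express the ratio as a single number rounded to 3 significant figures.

1.13

The normalizing constant cancels in an odds ratio, so compute prior × likelihood for the two hypotheses only (using 1 − P(present | H) for each absent lab result):
  batch 2: 0.121 × (1 − 0.64) × 0.70 × 0.38 × 0.66 = 0.0076474
  batch 4: 0.400 × (1 − 0.31) × 0.08 × 0.58 × 0.53 = 0.0067874
Odds(batch 2 : batch 4) = 0.0076474 / 0.0067874 ≈ 1.13.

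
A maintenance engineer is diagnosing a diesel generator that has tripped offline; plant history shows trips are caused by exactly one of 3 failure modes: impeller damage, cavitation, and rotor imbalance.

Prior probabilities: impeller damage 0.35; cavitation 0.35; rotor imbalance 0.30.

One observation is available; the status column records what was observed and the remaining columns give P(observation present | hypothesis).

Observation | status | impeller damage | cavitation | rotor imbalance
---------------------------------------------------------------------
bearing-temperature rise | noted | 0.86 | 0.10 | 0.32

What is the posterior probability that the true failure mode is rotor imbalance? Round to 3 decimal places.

0.222

Multiply each prior by the likelihood of the observation:
  impeller damage: 0.35 × 0.86 = 0.301
  cavitation: 0.35 × 0.10 = 0.035
  rotor imbalance: 0.30 × 0.32 = 0.096
Normalizing constant Z = 0.301 + 0.035 + 0.096 = 0.432.
P(rotor imbalance | evidence) = 0.096 / 0.432 ≈ 0.222.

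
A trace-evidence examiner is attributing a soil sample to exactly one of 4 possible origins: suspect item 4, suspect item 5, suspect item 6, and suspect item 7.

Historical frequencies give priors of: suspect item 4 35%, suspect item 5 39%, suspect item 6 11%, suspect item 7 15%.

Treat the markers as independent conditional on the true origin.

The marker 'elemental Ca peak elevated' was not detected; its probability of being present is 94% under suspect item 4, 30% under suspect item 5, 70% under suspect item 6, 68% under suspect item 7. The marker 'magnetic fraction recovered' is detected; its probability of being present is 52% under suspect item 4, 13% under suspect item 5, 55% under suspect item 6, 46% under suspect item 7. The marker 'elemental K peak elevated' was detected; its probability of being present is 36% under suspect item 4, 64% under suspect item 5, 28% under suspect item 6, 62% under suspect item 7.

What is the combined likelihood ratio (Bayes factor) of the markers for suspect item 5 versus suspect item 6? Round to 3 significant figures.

Take the product of per-marker likelihoods under each hypothesis (using 1 − P(present | H) for each absent marker), then divide.
  suspect item 5: (1 − 0.30) × 0.13 × 0.64 = 0.05824
  suspect item 6: (1 − 0.70) × 0.55 × 0.28 = 0.0462
Bayes factor = 0.05824 / 0.0462 ≈ 1.26

1.26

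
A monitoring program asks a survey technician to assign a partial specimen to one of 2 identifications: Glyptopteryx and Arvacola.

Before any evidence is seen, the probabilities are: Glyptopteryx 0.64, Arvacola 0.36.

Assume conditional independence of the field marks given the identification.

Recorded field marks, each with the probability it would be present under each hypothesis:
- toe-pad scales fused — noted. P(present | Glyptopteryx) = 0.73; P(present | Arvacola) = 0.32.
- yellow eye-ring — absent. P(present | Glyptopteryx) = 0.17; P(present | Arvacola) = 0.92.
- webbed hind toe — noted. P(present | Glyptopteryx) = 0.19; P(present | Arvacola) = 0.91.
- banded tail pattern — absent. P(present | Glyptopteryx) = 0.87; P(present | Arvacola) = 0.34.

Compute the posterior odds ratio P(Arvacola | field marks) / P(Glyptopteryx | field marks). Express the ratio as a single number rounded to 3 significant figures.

Unnormalized posterior weight (prior times the field mark likelihoods) for each of the two hypotheses (using 1 − P(present | H) for each absent field mark):
  Arvacola: 0.36 × 0.32 × (1 − 0.92) × 0.91 × (1 − 0.34) = 0.0055351
  Glyptopteryx: 0.64 × 0.73 × (1 − 0.17) × 0.19 × (1 − 0.87) = 0.0095781
Odds(Arvacola : Glyptopteryx) = 0.0055351 / 0.0095781 ≈ 0.578.

0.578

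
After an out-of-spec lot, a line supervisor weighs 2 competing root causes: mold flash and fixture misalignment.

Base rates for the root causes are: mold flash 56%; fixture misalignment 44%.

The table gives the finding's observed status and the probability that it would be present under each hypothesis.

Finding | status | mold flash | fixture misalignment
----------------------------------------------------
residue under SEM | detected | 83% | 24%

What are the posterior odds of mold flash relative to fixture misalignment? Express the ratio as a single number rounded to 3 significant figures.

4.40

Posterior odds equal prior odds times the likelihood ratio; only the two competing hypotheses matter.
  mold flash: 0.56 × 0.83 = 0.4648
  fixture misalignment: 0.44 × 0.24 = 0.1056
Odds(mold flash : fixture misalignment) = 0.4648 / 0.1056 ≈ 4.40.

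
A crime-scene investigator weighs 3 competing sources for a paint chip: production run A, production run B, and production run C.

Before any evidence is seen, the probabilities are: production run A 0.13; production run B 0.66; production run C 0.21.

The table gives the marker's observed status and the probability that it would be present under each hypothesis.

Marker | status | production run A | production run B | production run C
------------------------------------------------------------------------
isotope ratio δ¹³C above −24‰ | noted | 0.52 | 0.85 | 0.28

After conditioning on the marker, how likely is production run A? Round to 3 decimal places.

Multiply each prior by the likelihood of the marker:
  production run A: 0.13 × 0.52 = 0.0676
  production run B: 0.66 × 0.85 = 0.561
  production run C: 0.21 × 0.28 = 0.0588
Normalizing constant Z = 0.0676 + 0.561 + 0.0588 = 0.6874.
P(production run A | evidence) = 0.0676 / 0.6874 ≈ 0.098.

0.098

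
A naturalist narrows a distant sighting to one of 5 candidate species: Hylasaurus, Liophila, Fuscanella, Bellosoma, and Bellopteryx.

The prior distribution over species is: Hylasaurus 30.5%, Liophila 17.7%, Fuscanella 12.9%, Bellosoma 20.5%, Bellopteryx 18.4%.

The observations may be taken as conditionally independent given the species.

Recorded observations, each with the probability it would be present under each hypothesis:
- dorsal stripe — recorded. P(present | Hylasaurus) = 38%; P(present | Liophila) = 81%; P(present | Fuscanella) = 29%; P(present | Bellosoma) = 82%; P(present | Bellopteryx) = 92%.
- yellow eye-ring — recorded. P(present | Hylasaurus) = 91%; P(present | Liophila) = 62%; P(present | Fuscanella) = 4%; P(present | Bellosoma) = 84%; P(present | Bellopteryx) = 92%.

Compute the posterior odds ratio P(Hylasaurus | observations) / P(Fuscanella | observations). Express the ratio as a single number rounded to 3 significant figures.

70.5

The normalizing constant cancels in an odds ratio, so compute prior × likelihood for the two hypotheses only:
  Hylasaurus: 0.305 × 0.38 × 0.91 = 0.10547
  Fuscanella: 0.129 × 0.29 × 0.04 = 0.0014964
Posterior odds = 0.10547 / 0.0014964 ≈ 70.5.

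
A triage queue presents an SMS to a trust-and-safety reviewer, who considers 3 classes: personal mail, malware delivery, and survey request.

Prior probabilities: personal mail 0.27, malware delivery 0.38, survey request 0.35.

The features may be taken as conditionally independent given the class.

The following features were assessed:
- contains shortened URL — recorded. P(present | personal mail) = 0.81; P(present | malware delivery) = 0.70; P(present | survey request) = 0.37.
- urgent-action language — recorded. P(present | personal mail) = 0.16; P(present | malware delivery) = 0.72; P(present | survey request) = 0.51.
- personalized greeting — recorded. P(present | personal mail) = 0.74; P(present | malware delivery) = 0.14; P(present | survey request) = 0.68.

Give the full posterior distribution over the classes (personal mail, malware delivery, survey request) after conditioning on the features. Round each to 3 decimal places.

Multiply each prior by the joint likelihood of the feature pattern:
  personal mail: 0.27 × 0.81 × 0.16 × 0.74 = 0.025894
  malware delivery: 0.38 × 0.70 × 0.72 × 0.14 = 0.026813
  survey request: 0.35 × 0.37 × 0.51 × 0.68 = 0.044911
Marginal likelihood of the evidence = 0.097617.
P(personal mail | evidence) = 0.025894 / 0.097617 ≈ 0.265
P(malware delivery | evidence) = 0.026813 / 0.097617 ≈ 0.275
P(survey request | evidence) = 0.044911 / 0.097617 ≈ 0.460

0.265, 0.275, 0.460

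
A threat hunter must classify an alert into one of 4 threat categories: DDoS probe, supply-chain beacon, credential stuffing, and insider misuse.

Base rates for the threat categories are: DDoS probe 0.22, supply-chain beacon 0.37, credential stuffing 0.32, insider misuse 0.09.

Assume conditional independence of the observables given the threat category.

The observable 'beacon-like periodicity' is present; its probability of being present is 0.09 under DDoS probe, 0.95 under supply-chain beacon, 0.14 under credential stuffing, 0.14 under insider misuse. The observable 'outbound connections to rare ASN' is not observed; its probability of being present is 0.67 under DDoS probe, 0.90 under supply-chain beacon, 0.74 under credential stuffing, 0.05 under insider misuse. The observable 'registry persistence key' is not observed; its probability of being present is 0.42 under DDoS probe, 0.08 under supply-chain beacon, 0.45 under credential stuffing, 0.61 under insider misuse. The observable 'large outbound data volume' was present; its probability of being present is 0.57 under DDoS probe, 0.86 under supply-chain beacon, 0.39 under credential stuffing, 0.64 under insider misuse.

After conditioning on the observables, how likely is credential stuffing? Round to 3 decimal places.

Multiply each prior by the joint likelihood of the observable pattern (using 1 − P(present | H) for each absent observable):
  DDoS probe: 0.22 × 0.09 × (1 − 0.67) × (1 − 0.42) × 0.57 = 0.0021601
  supply-chain beacon: 0.37 × 0.95 × (1 − 0.90) × (1 − 0.08) × 0.86 = 0.027811
  credential stuffing: 0.32 × 0.14 × (1 − 0.74) × (1 − 0.45) × 0.39 = 0.0024985
  insider misuse: 0.09 × 0.14 × (1 − 0.05) × (1 − 0.61) × 0.64 = 0.0029877
The unnormalized weights sum to 0.035457.
P(credential stuffing | evidence) = 0.0024985 / 0.035457 ≈ 0.070.

0.070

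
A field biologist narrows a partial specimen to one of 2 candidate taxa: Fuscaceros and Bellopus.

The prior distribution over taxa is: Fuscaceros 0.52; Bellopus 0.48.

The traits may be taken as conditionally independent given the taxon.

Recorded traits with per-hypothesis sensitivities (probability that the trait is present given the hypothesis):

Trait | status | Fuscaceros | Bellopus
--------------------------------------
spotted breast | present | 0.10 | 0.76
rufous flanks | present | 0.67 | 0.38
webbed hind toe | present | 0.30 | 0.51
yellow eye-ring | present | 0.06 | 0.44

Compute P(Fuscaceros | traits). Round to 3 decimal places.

For each hypothesis, the unnormalized posterior weight is prior × product of the trait likelihoods:
  Fuscaceros: 0.52 × 0.10 × 0.67 × 0.30 × 0.06 = 0.00062712
  Bellopus: 0.48 × 0.76 × 0.38 × 0.51 × 0.44 = 0.031107
The unnormalized weights sum to 0.031734.
P(Fuscaceros | evidence) = 0.00062712 / 0.031734 ≈ 0.020.

0.020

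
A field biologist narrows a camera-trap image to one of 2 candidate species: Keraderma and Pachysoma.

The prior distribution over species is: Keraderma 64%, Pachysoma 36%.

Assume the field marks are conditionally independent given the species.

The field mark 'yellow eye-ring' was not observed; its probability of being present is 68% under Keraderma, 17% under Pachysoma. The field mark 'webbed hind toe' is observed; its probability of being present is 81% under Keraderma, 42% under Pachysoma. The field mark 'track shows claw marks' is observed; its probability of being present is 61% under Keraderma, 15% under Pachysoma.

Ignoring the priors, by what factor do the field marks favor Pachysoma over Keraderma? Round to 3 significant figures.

The Bayes factor is the ratio of the joint likelihoods of the field mark pattern under the two hypotheses (using 1 − P(present | H) for each absent field mark).
  Pachysoma: (1 − 0.17) × 0.42 × 0.15 = 0.05229
  Keraderma: (1 − 0.68) × 0.81 × 0.61 = 0.15811
Bayes factor = 0.05229 / 0.15811 ≈ 0.331

0.331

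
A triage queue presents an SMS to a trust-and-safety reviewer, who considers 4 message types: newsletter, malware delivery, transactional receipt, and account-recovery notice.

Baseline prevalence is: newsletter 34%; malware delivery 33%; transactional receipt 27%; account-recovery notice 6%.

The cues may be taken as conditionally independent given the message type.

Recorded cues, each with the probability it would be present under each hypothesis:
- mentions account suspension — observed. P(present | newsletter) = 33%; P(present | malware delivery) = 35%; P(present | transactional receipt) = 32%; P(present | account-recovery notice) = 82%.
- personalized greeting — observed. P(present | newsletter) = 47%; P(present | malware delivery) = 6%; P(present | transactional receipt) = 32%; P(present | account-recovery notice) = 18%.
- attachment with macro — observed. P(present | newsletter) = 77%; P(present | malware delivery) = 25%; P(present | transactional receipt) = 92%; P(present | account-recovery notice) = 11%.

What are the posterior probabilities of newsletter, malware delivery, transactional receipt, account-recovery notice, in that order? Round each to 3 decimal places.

0.591, 0.025, 0.370, 0.014

Multiply each prior by the joint likelihood of the cue pattern:
  newsletter: 0.34 × 0.33 × 0.47 × 0.77 = 0.040605
  malware delivery: 0.33 × 0.35 × 0.06 × 0.25 = 0.0017325
  transactional receipt: 0.27 × 0.32 × 0.32 × 0.92 = 0.025436
  account-recovery notice: 0.06 × 0.82 × 0.18 × 0.11 = 0.00097416
The unnormalized weights sum to 0.068748.
P(newsletter | evidence) = 0.040605 / 0.068748 ≈ 0.591
P(malware delivery | evidence) = 0.0017325 / 0.068748 ≈ 0.025
P(transactional receipt | evidence) = 0.025436 / 0.068748 ≈ 0.370
P(account-recovery notice | evidence) = 0.00097416 / 0.068748 ≈ 0.014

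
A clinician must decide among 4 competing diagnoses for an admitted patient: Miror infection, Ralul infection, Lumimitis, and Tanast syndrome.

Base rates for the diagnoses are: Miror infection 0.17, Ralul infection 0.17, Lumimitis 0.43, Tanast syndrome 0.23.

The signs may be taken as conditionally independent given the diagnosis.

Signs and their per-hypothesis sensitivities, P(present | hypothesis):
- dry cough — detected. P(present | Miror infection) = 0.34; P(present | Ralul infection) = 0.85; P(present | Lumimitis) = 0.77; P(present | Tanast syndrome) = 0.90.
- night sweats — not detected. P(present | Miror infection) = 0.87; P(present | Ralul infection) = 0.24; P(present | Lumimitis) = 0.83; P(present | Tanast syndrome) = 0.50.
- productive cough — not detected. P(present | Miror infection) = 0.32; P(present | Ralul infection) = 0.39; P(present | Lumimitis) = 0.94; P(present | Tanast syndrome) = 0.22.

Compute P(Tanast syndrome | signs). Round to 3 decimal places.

0.517

By Bayes' rule with conditional independence, the unnormalized weight for each hypothesis is prior × ∏ likelihoods (using 1 − P(present | H) for each absent sign):
  Miror infection: 0.17 × 0.34 × (1 − 0.87) × (1 − 0.32) = 0.0051095
  Ralul infection: 0.17 × 0.85 × (1 − 0.24) × (1 − 0.39) = 0.06699
  Lumimitis: 0.43 × 0.77 × (1 − 0.83) × (1 − 0.94) = 0.0033772
  Tanast syndrome: 0.23 × 0.90 × (1 − 0.50) × (1 − 0.22) = 0.08073
Marginal likelihood of the evidence = 0.15621.
P(Tanast syndrome | evidence) = 0.08073 / 0.15621 ≈ 0.517.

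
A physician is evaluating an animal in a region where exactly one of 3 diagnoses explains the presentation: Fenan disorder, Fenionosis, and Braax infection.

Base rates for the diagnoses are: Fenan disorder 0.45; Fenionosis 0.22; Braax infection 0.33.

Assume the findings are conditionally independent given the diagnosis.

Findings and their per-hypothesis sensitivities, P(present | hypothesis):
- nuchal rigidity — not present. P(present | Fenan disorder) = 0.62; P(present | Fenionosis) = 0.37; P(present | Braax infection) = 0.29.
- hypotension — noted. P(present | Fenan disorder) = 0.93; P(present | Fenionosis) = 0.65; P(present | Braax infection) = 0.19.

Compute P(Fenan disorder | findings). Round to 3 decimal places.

Multiply each prior by the joint likelihood of the evidence pattern (using 1 − P(present | H) for each absent finding):
  Fenan disorder: 0.45 × (1 − 0.62) × 0.93 = 0.15903
  Fenionosis: 0.22 × (1 − 0.37) × 0.65 = 0.09009
  Braax infection: 0.33 × (1 − 0.29) × 0.19 = 0.044517
Marginal likelihood of the evidence = 0.29364.
P(Fenan disorder | evidence) = 0.15903 / 0.29364 ≈ 0.542.

0.542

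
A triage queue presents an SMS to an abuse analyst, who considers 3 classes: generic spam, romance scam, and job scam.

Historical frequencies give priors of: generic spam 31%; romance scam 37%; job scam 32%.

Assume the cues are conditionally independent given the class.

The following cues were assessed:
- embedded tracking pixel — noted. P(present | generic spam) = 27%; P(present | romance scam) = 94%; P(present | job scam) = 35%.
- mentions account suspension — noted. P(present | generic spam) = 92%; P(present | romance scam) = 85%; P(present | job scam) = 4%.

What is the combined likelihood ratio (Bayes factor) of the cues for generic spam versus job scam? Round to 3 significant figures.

Take the product of per-cue likelihoods under each hypothesis, then divide.
  generic spam: 0.27 × 0.92 = 0.2484
  job scam: 0.35 × 0.04 = 0.014
Bayes factor = 0.2484 / 0.014 ≈ 17.7

17.7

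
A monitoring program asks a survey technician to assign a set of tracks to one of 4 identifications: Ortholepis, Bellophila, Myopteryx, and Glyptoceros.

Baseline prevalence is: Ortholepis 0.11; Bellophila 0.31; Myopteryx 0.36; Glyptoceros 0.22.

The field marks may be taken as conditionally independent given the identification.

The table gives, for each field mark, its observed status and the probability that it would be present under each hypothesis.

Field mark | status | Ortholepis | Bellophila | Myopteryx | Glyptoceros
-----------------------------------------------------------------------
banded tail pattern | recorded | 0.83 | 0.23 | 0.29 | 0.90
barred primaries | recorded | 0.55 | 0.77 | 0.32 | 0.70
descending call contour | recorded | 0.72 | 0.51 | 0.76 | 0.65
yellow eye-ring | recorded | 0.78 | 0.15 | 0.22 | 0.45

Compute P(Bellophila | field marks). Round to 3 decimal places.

Multiply each prior by the joint likelihood of the field mark pattern:
  Ortholepis: 0.11 × 0.83 × 0.55 × 0.72 × 0.78 = 0.028201
  Bellophila: 0.31 × 0.23 × 0.77 × 0.51 × 0.15 = 0.0041999
  Myopteryx: 0.36 × 0.29 × 0.32 × 0.76 × 0.22 = 0.0055858
  Glyptoceros: 0.22 × 0.90 × 0.70 × 0.65 × 0.45 = 0.040541
Normalizing constant Z = 0.028201 + 0.0041999 + 0.0055858 + 0.040541 = 0.078527.
P(Bellophila | evidence) = 0.0041999 / 0.078527 ≈ 0.053.

0.053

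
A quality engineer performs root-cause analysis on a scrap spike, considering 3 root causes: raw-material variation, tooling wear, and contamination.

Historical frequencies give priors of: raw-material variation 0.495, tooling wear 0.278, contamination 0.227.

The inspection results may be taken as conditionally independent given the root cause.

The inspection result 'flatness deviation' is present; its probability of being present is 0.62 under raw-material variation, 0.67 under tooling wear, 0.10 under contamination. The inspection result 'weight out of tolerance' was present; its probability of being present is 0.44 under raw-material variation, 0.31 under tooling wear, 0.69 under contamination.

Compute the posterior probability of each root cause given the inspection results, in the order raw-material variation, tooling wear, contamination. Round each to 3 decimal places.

0.648, 0.277, 0.075

Multiply each prior by the joint likelihood of the inspection result pattern:
  raw-material variation: 0.495 × 0.62 × 0.44 = 0.13504
  tooling wear: 0.278 × 0.67 × 0.31 = 0.057741
  contamination: 0.227 × 0.10 × 0.69 = 0.015663
The unnormalized weights sum to 0.20844.
P(raw-material variation | evidence) = 0.13504 / 0.20844 ≈ 0.648
P(tooling wear | evidence) = 0.057741 / 0.20844 ≈ 0.277
P(contamination | evidence) = 0.015663 / 0.20844 ≈ 0.075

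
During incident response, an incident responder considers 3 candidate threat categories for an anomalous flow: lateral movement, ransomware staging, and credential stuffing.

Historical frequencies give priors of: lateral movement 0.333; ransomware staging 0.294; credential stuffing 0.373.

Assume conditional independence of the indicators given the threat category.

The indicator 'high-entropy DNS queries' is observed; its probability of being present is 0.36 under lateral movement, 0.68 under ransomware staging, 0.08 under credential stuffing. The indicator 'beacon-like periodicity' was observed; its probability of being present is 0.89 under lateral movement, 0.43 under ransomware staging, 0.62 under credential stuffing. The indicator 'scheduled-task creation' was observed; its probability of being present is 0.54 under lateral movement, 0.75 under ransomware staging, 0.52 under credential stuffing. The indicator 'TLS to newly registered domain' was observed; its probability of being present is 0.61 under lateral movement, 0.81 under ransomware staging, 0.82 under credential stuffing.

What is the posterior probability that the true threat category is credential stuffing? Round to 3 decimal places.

By Bayes' rule with conditional independence, the unnormalized weight for each hypothesis is prior × ∏ likelihoods:
  lateral movement: 0.333 × 0.36 × 0.89 × 0.54 × 0.61 = 0.035145
  ransomware staging: 0.294 × 0.68 × 0.43 × 0.75 × 0.81 = 0.052224
  credential stuffing: 0.373 × 0.08 × 0.62 × 0.52 × 0.82 = 0.0078887
Marginal likelihood of the evidence = 0.095258.
P(credential stuffing | evidence) = 0.0078887 / 0.095258 ≈ 0.083.

0.083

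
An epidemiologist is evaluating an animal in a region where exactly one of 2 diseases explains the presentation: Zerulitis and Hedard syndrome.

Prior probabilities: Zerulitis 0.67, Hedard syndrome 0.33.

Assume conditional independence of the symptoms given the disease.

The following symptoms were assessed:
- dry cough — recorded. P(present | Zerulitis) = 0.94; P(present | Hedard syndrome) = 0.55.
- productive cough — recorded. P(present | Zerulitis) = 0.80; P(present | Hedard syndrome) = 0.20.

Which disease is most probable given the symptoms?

Zerulitis

By Bayes' rule with conditional independence, the unnormalized weight for each hypothesis is prior × ∏ likelihoods:
  Zerulitis: 0.67 × 0.94 × 0.80 = 0.50384
  Hedard syndrome: 0.33 × 0.55 × 0.20 = 0.0363
Normalizing constant Z = 0.50384 + 0.0363 = 0.54014.
P(Zerulitis | evidence) ≈ 0.50384 / 0.54014 ≈ 0.933
P(Hedard syndrome | evidence) ≈ 0.0363 / 0.54014 ≈ 0.067
The largest is 0.933, so Zerulitis is most probable.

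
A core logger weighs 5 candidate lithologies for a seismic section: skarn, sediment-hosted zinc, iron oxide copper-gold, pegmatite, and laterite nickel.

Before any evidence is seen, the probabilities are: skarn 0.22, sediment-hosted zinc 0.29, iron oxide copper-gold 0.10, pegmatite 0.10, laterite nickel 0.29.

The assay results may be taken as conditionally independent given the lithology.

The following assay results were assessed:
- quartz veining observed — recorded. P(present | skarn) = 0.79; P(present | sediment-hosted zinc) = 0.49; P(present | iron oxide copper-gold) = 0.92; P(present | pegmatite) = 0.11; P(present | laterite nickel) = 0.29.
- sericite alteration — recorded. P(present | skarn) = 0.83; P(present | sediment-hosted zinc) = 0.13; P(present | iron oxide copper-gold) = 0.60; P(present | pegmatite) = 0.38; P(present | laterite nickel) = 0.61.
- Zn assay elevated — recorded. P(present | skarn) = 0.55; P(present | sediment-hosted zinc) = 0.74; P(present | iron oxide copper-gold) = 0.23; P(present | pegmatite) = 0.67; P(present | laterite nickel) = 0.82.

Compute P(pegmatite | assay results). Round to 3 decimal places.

For each hypothesis, the unnormalized posterior weight is prior × product of the assay result likelihoods:
  skarn: 0.22 × 0.79 × 0.83 × 0.55 = 0.07934
  sediment-hosted zinc: 0.29 × 0.49 × 0.13 × 0.74 = 0.01367
  iron oxide copper-gold: 0.10 × 0.92 × 0.60 × 0.23 = 0.012696
  pegmatite: 0.10 × 0.11 × 0.38 × 0.67 = 0.0028006
  laterite nickel: 0.29 × 0.29 × 0.61 × 0.82 = 0.042067
The unnormalized weights sum to 0.15057.
P(pegmatite | evidence) = 0.0028006 / 0.15057 ≈ 0.019.

0.019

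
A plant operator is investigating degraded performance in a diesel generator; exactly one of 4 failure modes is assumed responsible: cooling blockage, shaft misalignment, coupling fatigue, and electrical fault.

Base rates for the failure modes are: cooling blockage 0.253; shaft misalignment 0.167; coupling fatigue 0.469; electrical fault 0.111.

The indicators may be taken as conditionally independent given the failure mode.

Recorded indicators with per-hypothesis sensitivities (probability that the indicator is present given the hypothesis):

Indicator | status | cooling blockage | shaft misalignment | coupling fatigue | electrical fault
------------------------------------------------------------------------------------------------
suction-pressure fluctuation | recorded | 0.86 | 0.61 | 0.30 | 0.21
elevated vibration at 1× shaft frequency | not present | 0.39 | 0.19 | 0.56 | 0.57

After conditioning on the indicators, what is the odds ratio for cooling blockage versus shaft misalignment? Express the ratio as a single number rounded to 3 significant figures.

1.61

The normalizing constant cancels in an odds ratio, so compute prior × likelihood for the two hypotheses only (using 1 − P(present | H) for each absent indicator):
  cooling blockage: 0.253 × 0.86 × (1 − 0.39) = 0.13272
  shaft misalignment: 0.167 × 0.61 × (1 − 0.19) = 0.082515
Odds(cooling blockage : shaft misalignment) = 0.13272 / 0.082515 ≈ 1.61.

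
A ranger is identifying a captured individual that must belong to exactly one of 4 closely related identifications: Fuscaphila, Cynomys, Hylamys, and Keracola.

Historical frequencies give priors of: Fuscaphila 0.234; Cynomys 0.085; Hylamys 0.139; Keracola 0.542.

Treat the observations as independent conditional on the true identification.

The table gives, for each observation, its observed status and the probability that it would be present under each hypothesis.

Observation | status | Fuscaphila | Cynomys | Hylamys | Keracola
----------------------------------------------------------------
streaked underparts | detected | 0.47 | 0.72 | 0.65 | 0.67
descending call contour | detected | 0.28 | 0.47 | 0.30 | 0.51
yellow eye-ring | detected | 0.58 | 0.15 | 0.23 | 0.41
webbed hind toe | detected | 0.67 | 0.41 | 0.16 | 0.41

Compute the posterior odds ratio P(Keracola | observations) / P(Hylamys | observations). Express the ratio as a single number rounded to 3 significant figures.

Unnormalized posterior weight (prior times the observation likelihoods) for each of the two hypotheses:
  Keracola: 0.542 × 0.67 × 0.51 × 0.41 × 0.41 = 0.031132
  Hylamys: 0.139 × 0.65 × 0.30 × 0.23 × 0.16 = 0.00099746
Odds(Keracola : Hylamys) = 0.031132 / 0.00099746 ≈ 31.2.

31.2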